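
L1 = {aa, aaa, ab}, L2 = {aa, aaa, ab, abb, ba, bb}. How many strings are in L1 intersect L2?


L1 = {aa, aaa, ab}
L2 = {aa, aaa, ab, abb, ba, bb}
Checking each string in L1 against L2:
  'aa': in L2? Yes
  'aaa': in L2? Yes
  'ab': in L2? Yes
Intersection = {aa, aaa, ab}
|L1 ∩ L2| = 3

3


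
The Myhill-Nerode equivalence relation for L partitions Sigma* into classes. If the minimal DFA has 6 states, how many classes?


Myhill-Nerode theorem:
Number of equivalence classes = number of states in minimal DFA
Minimal DFA states = 6
Therefore equivalence classes = 6

6


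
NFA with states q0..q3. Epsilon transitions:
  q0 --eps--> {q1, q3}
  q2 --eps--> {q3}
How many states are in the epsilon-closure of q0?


Starting from q0
Initialize closure = {q0}
Follow epsilon from q0 -> add q1
Follow epsilon from q0 -> add q3
Final closure: {q0, q1, q3}
Size = 3

3


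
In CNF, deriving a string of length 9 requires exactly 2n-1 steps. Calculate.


Chomsky Normal Form derivation:
String length n = 9
Each step either:
  - Splits a nonterminal into two (n-1 such steps)
  - Converts a nonterminal to terminal (n such steps)
Total = (n-1) + n = 2n - 1
= 2(9) - 1
= 18 - 1
= 17

17


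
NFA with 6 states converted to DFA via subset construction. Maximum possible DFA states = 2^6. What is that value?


NFA has 6 states
Subset construction: each DFA state = subset of NFA states
Maximum subsets = 2^6
2^6 = 64

64


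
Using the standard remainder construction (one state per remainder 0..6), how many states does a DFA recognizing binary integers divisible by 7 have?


Divisibility by 7 is tracked via the remainder mod 7: 0, 1, ..., 6
The construction assigns one state to each remainder
Number of remainders = 7

7


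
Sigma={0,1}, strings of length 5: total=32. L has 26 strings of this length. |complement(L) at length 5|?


Alphabet: {0,1}
String length: 5
Total strings of length 5 = 2^5 = 32
Strings in L = 26
Complement = total - |L|
= 32 - 26
= 6

6


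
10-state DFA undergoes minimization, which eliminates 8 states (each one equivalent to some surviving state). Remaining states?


Original DFA: 10 states
Redundant states removed: 8
Minimized states = original - removed
= 10 - 8
= 2

2


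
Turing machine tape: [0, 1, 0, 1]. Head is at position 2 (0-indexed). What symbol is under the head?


Tape: [0, 1, 0, 1]
Positions: 0 1 2 3
Values:    0 1 0 1
Head at position 2
tape[2] = 0

0


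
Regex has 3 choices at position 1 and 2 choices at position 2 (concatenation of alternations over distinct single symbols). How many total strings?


First group: 3 alternatives
Second group: 2 alternatives
Concatenation: each choice from group 1 pairs with each from group 2
Total = 3 x 2 = 6

6


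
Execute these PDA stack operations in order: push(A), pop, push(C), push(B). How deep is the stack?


Tracing stack operations:
  push(A) -> stack = [A], depth=1
  pop -> removed A, stack = [], depth=0
  push(C) -> stack = [C], depth=1
  push(B) -> stack = [C,B], depth=2
Final depth = 2

2


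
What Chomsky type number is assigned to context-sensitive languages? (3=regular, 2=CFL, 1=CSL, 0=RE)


Chomsky hierarchy levels:
  Type 3: Regular (DFA/NFA/regex)
  Type 2: Context-free (PDA)
  Type 1: Context-sensitive
  Type 0: Recursively enumerable (TM)
'context-sensitive' corresponds to Type 1

1


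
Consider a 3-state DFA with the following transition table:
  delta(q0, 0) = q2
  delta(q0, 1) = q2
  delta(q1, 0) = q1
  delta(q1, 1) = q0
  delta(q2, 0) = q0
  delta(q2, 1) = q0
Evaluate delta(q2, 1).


Looking up transition function:
delta(q2, 1) in the table
Row: q2, Column: 1
Result: q0

q0


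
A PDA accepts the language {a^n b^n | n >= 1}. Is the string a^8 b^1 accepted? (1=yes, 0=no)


Language requires equal numbers of a's and b's
PDA pushes for each 'a', pops for each 'b'
Number of a's = 8
Number of b's = 1
8 != 1 -> Reject

0


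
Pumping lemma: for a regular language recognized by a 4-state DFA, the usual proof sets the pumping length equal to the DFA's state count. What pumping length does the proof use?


Pumping lemma for regular languages (standard proof):
Take p = |Q|, the number of DFA states.
Any string of length >= |Q| passes through |Q|+1 states while reading its first |Q| symbols,
so by pigeonhole some state repeats, giving the loop that can be pumped.
Here |Q| = 4
Therefore the proof uses p = 4

4


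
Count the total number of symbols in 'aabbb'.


String: 'aabbb'
Counting characters:
  'a' appears 2 time(s)
  'b' appears 3 time(s)
Total length = 2 + 3 = 5

5


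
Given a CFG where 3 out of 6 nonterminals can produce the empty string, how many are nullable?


Nonterminals: {S, A, B, C, D, E}
A nonterminal is nullable if it can derive epsilon
Counting nullable nonterminals: 3
Total nullable = 3

3


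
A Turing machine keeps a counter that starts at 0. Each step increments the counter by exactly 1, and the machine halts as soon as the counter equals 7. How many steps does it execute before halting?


Counter starts at 0. Counting sequence:
  Step 1: counter = 1
  Step 2: counter = 2
  Step 3: counter = 3
  Step 4: counter = 4
  Step 5: counter = 5
  Step 6: counter = 6
  Step 7: counter = 7
Counter reached 7 -> halt
Total steps = 7

7


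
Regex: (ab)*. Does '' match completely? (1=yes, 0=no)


Pattern: (ab)*
String: ''
Pattern requires: zero or more repetitions of 'ab'
Pairs: []
All pairs are 'ab'? Yes
Result: 1

1


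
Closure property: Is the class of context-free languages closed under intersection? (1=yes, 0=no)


CFL closure properties:
  Closed under: union, concatenation, Kleene star
  NOT closed under: intersection, complement
Operation 'intersection' is in not-closed list -> No (not closed)

0


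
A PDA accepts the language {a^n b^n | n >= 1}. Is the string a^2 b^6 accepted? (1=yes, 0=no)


Language requires equal numbers of a's and b's
PDA pushes for each 'a', pops for each 'b'
Number of a's = 2
Number of b's = 6
2 != 6 -> Reject

0


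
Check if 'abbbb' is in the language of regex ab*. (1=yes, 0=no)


Pattern: ab*
String: 'abbbb'
Pattern requires: exactly one 'a' followed by zero or more 'b's
First char is 'a' -> OK
Rest 'bbbb': all b's? Yes
Result: 1

1


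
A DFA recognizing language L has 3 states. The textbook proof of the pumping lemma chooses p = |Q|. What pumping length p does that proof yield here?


Pumping lemma for regular languages (standard proof):
Take p = |Q|, the number of DFA states.
Any string of length >= |Q| passes through |Q|+1 states while reading its first |Q| symbols,
so by pigeonhole some state repeats, giving the loop that can be pumped.
Here |Q| = 3
Therefore the proof uses p = 3

3


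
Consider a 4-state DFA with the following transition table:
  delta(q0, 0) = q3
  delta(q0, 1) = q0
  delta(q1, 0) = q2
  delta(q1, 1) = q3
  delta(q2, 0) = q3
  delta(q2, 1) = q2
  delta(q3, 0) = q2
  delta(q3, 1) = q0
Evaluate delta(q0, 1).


Looking up transition function:
delta(q0, 1) in the table
Row: q0, Column: 1
Result: q0

q0


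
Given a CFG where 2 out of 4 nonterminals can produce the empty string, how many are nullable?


Nonterminals: {S, A, B, C}
A nonterminal is nullable if it can derive epsilon
Counting nullable nonterminals: 2
Total nullable = 2

2


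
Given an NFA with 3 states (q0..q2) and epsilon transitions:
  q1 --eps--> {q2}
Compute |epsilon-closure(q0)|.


Starting from q0
Initialize closure = {q0}
q0 has no outgoing epsilon transitions -> nothing to add
Final closure: {q0}
Size = 1

1


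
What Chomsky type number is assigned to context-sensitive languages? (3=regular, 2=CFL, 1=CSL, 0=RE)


Chomsky hierarchy levels:
  Type 3: Regular (DFA/NFA/regex)
  Type 2: Context-free (PDA)
  Type 1: Context-sensitive
  Type 0: Recursively enumerable (TM)
'context-sensitive' corresponds to Type 1

1


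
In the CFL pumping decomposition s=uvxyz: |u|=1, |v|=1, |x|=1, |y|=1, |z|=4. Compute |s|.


|s| = |u| + |v| + |x| + |y| + |z|
= 1 + 1 + 1 + 1 + 4
= 2 + 1 + 5
= 3 + 5
= 8

8


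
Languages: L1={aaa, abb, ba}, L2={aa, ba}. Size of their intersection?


L1 = {aaa, abb, ba}
L2 = {aa, ba}
Checking each string in L1 against L2:
  'aaa': in L2? No
  'abb': in L2? No
  'ba': in L2? Yes
Intersection = {ba}
|L1 ∩ L2| = 1

1


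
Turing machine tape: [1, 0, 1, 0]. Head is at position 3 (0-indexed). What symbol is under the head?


Tape: [1, 0, 1, 0]
Positions: 0 1 2 3
Values:    1 0 1 0
Head at position 3
tape[3] = 0

0


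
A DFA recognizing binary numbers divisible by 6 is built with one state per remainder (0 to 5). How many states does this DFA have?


Divisibility by 6 is tracked via the remainder mod 6: 0, 1, ..., 5
The construction assigns one state to each remainder
Number of remainders = 6

6


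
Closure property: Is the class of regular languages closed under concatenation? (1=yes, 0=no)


Regular languages are closed under all standard operations:
- Union: Yes (product construction)
- Intersection: Yes (product construction)
- Complement: Yes (swap accept/reject)
- Concatenation: Yes (NFA construction)
Operation: concatenation -> Closed

1


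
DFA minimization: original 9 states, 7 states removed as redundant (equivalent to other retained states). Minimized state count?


Original DFA: 9 states
Redundant states removed: 7
Minimized states = original - removed
= 9 - 7
= 2

2


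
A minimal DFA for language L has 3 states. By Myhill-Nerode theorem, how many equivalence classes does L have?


Myhill-Nerode theorem:
Number of equivalence classes = number of states in minimal DFA
Minimal DFA states = 3
Therefore equivalence classes = 3

3


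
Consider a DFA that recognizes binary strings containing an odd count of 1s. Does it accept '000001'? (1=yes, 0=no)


DFA has 2 states: q_even (start, accept=no) and q_odd
Processing string '000001' character by character:
  Position 0: read '0', 1-count=0 -> q_even (no change)
  Position 1: read '0', 1-count=0 -> q_even (no change)
  Position 2: read '0', 1-count=0 -> q_even (no change)
  Position 3: read '0', 1-count=0 -> q_even (no change)
  Position 4: read '0', 1-count=0 -> q_even (no change)
  Position 5: read '1', 1-count=1 -> q_odd
Final state: q_odd, total 1s = 1 (odd); the DFA requires an odd count -> accept

1


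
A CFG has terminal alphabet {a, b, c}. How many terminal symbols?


Terminal symbols: a, b, c
Counting each: a (#1), b (#2), c (#3)
Total = 3

3


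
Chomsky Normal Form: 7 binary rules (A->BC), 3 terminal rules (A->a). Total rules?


CNF allows two rule forms:
  A -> BC (binary): 7 rules
  A -> a (terminal): 3 rules
Total = 7 + 3 = 10

10


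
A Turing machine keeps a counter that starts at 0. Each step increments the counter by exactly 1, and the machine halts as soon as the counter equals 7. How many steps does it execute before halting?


Counter starts at 0. Counting sequence:
  Step 1: counter = 1
  Step 2: counter = 2
  Step 3: counter = 3
  Step 4: counter = 4
  Step 5: counter = 5
  Step 6: counter = 6
  Step 7: counter = 7
Counter reached 7 -> halt
Total steps = 7

7


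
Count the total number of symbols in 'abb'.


String: 'abb'
Counting characters:
  'a' appears 1 time(s)
  'b' appears 2 time(s)
Total length = 1 + 2 = 3

3


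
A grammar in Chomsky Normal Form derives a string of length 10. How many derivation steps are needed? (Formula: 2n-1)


Chomsky Normal Form derivation:
String length n = 10
Each step either:
  - Splits a nonterminal into two (n-1 such steps)
  - Converts a nonterminal to terminal (n such steps)
Total = (n-1) + n = 2n - 1
= 2(10) - 1
= 20 - 1
= 19

19


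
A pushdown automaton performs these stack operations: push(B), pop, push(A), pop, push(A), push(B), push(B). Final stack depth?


Tracing stack operations:
  push(B) -> stack = [B], depth=1
  pop -> removed B, stack = [], depth=0
  push(A) -> stack = [A], depth=1
  pop -> removed A, stack = [], depth=0
  push(A) -> stack = [A], depth=1
  push(B) -> stack = [A,B], depth=2
  push(B) -> stack = [A,B,B], depth=3
Final depth = 3

3


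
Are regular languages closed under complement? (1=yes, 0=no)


Regular languages are closed under:
- Union (DFA product construction)
- Intersection (DFA product construction)
- Complement (swap accept/reject states)
- Concatenation (NFA construction)
- Kleene star (NFA construction)
complement is in this list
Therefore: closed

1


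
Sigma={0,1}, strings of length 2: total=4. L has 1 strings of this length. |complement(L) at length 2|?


Alphabet: {0,1}
String length: 2
Total strings of length 2 = 2^2 = 4
Strings in L = 1
Complement = total - |L|
= 4 - 1
= 3

3


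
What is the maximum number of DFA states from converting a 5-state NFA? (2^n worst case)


NFA has 5 states
Subset construction: each DFA state = subset of NFA states
Maximum subsets = 2^5
2^5 = 32

32


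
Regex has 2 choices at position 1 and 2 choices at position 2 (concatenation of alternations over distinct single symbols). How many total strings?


First group: 2 alternatives
Second group: 2 alternatives
Concatenation: each choice from group 1 pairs with each from group 2
Total = 2 x 2 = 4

4


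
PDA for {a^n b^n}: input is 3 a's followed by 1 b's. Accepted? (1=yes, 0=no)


Language requires equal numbers of a's and b's
PDA pushes for each 'a', pops for each 'b'
Number of a's = 3
Number of b's = 1
3 != 1 -> Reject

0


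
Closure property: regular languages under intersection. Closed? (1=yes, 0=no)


Regular languages are closed under:
- Union (DFA product construction)
- Intersection (DFA product construction)
- Complement (swap accept/reject states)
- Concatenation (NFA construction)
- Kleene star (NFA construction)
intersection is in this list
Therefore: closed

1


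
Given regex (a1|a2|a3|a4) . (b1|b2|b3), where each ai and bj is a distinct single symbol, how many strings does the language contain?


First group: 4 alternatives
Second group: 3 alternatives
Concatenation: each choice from group 1 pairs with each from group 2
Total = 4 x 3 = 12

12


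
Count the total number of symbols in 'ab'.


String: 'ab'
Counting characters:
  'a' appears 1 time(s)
  'b' appears 1 time(s)
Total length = 1 + 1 = 2

2


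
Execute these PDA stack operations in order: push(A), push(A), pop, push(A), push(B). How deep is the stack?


Tracing stack operations:
  push(A) -> stack = [A], depth=1
  push(A) -> stack = [A,A], depth=2
  pop -> removed A, stack = [A], depth=1
  push(A) -> stack = [A,A], depth=2
  push(B) -> stack = [A,A,B], depth=3
Final depth = 3

3


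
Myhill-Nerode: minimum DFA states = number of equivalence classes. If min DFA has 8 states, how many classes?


Myhill-Nerode theorem:
Number of equivalence classes = number of states in minimal DFA
Minimal DFA states = 8
Therefore equivalence classes = 8

8


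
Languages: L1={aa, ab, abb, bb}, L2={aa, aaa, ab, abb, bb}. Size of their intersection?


L1 = {aa, ab, abb, bb}
L2 = {aa, aaa, ab, abb, bb}
Checking each string in L1 against L2:
  'aa': in L2? Yes
  'ab': in L2? Yes
  'abb': in L2? Yes
  'bb': in L2? Yes
Intersection = {aa, ab, abb, bb}
|L1 ∩ L2| = 4

4


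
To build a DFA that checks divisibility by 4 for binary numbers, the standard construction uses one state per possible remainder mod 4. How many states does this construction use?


Divisibility by 4 is tracked via the remainder mod 4: 0, 1, ..., 3
The construction assigns one state to each remainder
Number of remainders = 4

4


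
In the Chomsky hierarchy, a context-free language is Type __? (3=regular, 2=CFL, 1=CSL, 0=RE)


Chomsky hierarchy levels:
  Type 3: Regular (DFA/NFA/regex)
  Type 2: Context-free (PDA)
  Type 1: Context-sensitive
  Type 0: Recursively enumerable (TM)
'context-free' corresponds to Type 2

2


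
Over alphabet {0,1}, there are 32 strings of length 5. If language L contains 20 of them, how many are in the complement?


Alphabet: {0,1}
String length: 5
Total strings of length 5 = 2^5 = 32
Strings in L = 20
Complement = total - |L|
= 32 - 20
= 12

12


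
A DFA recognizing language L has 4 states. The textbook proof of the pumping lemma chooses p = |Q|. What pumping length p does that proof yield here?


Pumping lemma for regular languages (standard proof):
Take p = |Q|, the number of DFA states.
Any string of length >= |Q| passes through |Q|+1 states while reading its first |Q| symbols,
so by pigeonhole some state repeats, giving the loop that can be pumped.
Here |Q| = 4
Therefore the proof uses p = 4

4


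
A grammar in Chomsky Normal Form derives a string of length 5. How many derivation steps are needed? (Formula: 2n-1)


Chomsky Normal Form derivation:
String length n = 5
Each step either:
  - Splits a nonterminal into two (n-1 such steps)
  - Converts a nonterminal to terminal (n such steps)
Total = (n-1) + n = 2n - 1
= 2(5) - 1
= 10 - 1
= 9

9


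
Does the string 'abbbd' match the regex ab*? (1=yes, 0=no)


Pattern: ab*
String: 'abbbd'
Pattern requires: exactly one 'a' followed by zero or more 'b's
First char is 'a' -> OK
Rest 'bbbd': all b's? No
Result: 0

0


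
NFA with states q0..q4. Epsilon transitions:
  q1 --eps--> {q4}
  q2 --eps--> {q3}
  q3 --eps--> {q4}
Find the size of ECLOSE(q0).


Starting from q0
Initialize closure = {q0}
q0 has no outgoing epsilon transitions -> nothing to add
Final closure: {q0}
Size = 1

1


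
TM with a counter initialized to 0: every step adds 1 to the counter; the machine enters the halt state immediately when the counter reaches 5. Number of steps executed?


Counter starts at 0. Counting sequence:
  Step 1: counter = 1
  Step 2: counter = 2
  Step 3: counter = 3
  Step 4: counter = 4
  Step 5: counter = 5
Counter reached 5 -> halt
Total steps = 5

5


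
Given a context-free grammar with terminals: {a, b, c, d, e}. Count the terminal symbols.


Terminal symbols: a, b, c, d, e
Counting each: a (#1), b (#2), c (#3), d (#4), e (#5)
Total = 5

5


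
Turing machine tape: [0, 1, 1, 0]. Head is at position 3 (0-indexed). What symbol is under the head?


Tape: [0, 1, 1, 0]
Positions: 0 1 2 3
Values:    0 1 1 0
Head at position 3
tape[3] = 0

0


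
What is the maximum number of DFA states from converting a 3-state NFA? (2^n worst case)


NFA has 3 states
Subset construction: each DFA state = subset of NFA states
Maximum subsets = 2^3
2^3 = 8

8


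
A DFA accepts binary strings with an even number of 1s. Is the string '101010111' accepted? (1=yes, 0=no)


DFA has 2 states: q_even (start, accept=yes) and q_odd
Processing string '101010111' character by character:
  Position 0: read '1', 1-count=1 -> q_odd
  Position 1: read '0', 1-count=1 -> q_odd (no change)
  Position 2: read '1', 1-count=2 -> q_even
  Position 3: read '0', 1-count=2 -> q_even (no change)
  Position 4: read '1', 1-count=3 -> q_odd
  Position 5: read '0', 1-count=3 -> q_odd (no change)
  Position 6: read '1', 1-count=4 -> q_even
  Position 7: read '1', 1-count=5 -> q_odd
  Position 8: read '1', 1-count=6 -> q_even
Final state: q_even, total 1s = 6 (even); the DFA requires an even count -> accept

1


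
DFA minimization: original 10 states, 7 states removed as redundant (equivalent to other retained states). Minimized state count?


Original DFA: 10 states
Redundant states removed: 7
Minimized states = original - removed
= 10 - 7
= 3

3


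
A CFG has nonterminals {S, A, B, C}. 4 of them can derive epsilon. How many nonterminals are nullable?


Nonterminals: {S, A, B, C}
A nonterminal is nullable if it can derive epsilon
Counting nullable nonterminals: 4
Total nullable = 4

4


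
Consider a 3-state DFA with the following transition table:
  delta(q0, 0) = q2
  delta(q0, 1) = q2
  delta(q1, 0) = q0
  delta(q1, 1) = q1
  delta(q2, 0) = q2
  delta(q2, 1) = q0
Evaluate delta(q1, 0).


Looking up transition function:
delta(q1, 0) in the table
Row: q1, Column: 0
Result: q0

q0


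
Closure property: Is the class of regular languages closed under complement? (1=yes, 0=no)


Regular languages are closed under all standard operations:
- Union: Yes (product construction)
- Intersection: Yes (product construction)
- Complement: Yes (swap accept/reject)
- Concatenation: Yes (NFA construction)
Operation: complement -> Closed

1


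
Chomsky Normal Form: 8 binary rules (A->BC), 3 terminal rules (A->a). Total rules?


CNF allows two rule forms:
  A -> BC (binary): 8 rules
  A -> a (terminal): 3 rules
Total = 8 + 3 = 11

11


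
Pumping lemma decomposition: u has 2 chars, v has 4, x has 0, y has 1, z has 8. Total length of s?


|s| = |u| + |v| + |x| + |y| + |z|
= 2 + 4 + 0 + 1 + 8
= 6 + 0 + 9
= 6 + 9
= 15

15


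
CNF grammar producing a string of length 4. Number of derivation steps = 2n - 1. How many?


Chomsky Normal Form derivation:
String length n = 4
Each step either:
  - Splits a nonterminal into two (n-1 such steps)
  - Converts a nonterminal to terminal (n such steps)
Total = (n-1) + n = 2n - 1
= 2(4) - 1
= 8 - 1
= 7

7


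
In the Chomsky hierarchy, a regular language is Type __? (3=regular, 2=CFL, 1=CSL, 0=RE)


Chomsky hierarchy levels:
  Type 3: Regular (DFA/NFA/regex)
  Type 2: Context-free (PDA)
  Type 1: Context-sensitive
  Type 0: Recursively enumerable (TM)
'regular' corresponds to Type 3

3


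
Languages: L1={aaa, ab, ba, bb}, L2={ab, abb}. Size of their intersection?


L1 = {aaa, ab, ba, bb}
L2 = {ab, abb}
Checking each string in L1 against L2:
  'aaa': in L2? No
  'ab': in L2? Yes
  'ba': in L2? No
  'bb': in L2? No
Intersection = {ab}
|L1 ∩ L2| = 1

1


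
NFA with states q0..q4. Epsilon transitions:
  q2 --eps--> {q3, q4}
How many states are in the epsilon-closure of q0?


Starting from q0
Initialize closure = {q0}
q0 has no outgoing epsilon transitions -> nothing to add
Final closure: {q0}
Size = 1

1


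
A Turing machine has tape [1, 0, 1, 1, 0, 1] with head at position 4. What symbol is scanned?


Tape: [1, 0, 1, 1, 0, 1]
Positions: 0 1 2 3 4 5
Values:    1 0 1 1 0 1
Head at position 4
tape[4] = 0

0


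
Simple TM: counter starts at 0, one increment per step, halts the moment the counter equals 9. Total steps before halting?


Counter starts at 0. Counting sequence:
  Step 1: counter = 1
  Step 2: counter = 2
  Step 3: counter = 3
  Step 4: counter = 4
  Step 5: counter = 5
  Step 6: counter = 6
  ...
  Step 9: counter = 9
Counter reached 9 -> halt
Total steps = 9

9


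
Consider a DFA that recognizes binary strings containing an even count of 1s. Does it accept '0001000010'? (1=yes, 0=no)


DFA has 2 states: q_even (start, accept=yes) and q_odd
Processing string '0001000010' character by character:
  Position 0: read '0', 1-count=0 -> q_even (no change)
  Position 1: read '0', 1-count=0 -> q_even (no change)
  Position 2: read '0', 1-count=0 -> q_even (no change)
  Position 3: read '1', 1-count=1 -> q_odd
  Position 4: read '0', 1-count=1 -> q_odd (no change)
  Position 5: read '0', 1-count=1 -> q_odd (no change)
  Position 6: read '0', 1-count=1 -> q_odd (no change)
  Position 7: read '0', 1-count=1 -> q_odd (no change)
  Position 8: read '1', 1-count=2 -> q_even
  Position 9: read '0', 1-count=2 -> q_even (no change)
Final state: q_even, total 1s = 2 (even); the DFA requires an even count -> accept

1


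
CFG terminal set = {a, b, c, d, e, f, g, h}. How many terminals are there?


Terminal symbols: a, b, c, d, e, f, g, h
Counting each: a (#1), b (#2), c (#3), d (#4), e (#5), f (#6), g (#7), h (#8)
Total = 8

8


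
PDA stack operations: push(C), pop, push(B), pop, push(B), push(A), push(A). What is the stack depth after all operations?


Tracing stack operations:
  push(C) -> stack = [C], depth=1
  pop -> removed C, stack = [], depth=0
  push(B) -> stack = [B], depth=1
  pop -> removed B, stack = [], depth=0
  push(B) -> stack = [B], depth=1
  push(A) -> stack = [B,A], depth=2
  push(A) -> stack = [B,A,A], depth=3
Final depth = 3

3


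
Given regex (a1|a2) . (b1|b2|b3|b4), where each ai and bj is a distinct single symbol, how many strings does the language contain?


First group: 2 alternatives
Second group: 4 alternatives
Concatenation: each choice from group 1 pairs with each from group 2
Total = 2 x 4 = 8

8


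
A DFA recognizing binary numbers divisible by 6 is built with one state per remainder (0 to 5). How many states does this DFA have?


Divisibility by 6 is tracked via the remainder mod 6: 0, 1, ..., 5
The construction assigns one state to each remainder
Number of remainders = 6

6


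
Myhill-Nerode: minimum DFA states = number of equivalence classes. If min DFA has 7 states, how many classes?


Myhill-Nerode theorem:
Number of equivalence classes = number of states in minimal DFA
Minimal DFA states = 7
Therefore equivalence classes = 7

7


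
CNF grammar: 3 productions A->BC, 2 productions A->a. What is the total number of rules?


CNF allows two rule forms:
  A -> BC (binary): 3 rules
  A -> a (terminal): 2 rules
Total = 3 + 2 = 5

5


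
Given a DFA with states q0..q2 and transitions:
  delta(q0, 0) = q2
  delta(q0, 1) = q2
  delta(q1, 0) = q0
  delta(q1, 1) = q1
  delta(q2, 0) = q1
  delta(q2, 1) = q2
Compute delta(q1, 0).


Looking up transition function:
delta(q1, 0) in the table
Row: q1, Column: 0
Result: q0

q0


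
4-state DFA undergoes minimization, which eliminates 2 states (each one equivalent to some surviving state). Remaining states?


Original DFA: 4 states
Redundant states removed: 2
Minimized states = original - removed
= 4 - 2
= 2

2


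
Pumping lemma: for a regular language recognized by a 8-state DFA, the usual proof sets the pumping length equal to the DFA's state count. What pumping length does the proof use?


Pumping lemma for regular languages (standard proof):
Take p = |Q|, the number of DFA states.
Any string of length >= |Q| passes through |Q|+1 states while reading its first |Q| symbols,
so by pigeonhole some state repeats, giving the loop that can be pumped.
Here |Q| = 8
Therefore the proof uses p = 8

8


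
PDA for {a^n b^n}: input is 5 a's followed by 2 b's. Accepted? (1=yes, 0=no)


Language requires equal numbers of a's and b's
PDA pushes for each 'a', pops for each 'b'
Number of a's = 5
Number of b's = 2
5 != 2 -> Reject

0


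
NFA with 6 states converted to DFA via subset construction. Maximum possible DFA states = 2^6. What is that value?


NFA has 6 states
Subset construction: each DFA state = subset of NFA states
Maximum subsets = 2^6
2^6 = 64

64


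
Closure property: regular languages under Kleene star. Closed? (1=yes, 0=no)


Regular languages are closed under:
- Union (DFA product construction)
- Intersection (DFA product construction)
- Complement (swap accept/reject states)
- Concatenation (NFA construction)
- Kleene star (NFA construction)
Kleene star is in this list
Therefore: closed

1


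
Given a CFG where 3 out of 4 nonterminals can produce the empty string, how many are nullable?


Nonterminals: {S, A, B, C}
A nonterminal is nullable if it can derive epsilon
Counting nullable nonterminals: 3
Total nullable = 3

3


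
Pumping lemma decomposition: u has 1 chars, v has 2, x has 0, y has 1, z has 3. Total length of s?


|s| = |u| + |v| + |x| + |y| + |z|
= 1 + 2 + 0 + 1 + 3
= 3 + 0 + 4
= 3 + 4
= 7

7


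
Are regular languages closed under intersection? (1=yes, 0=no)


Regular languages are closed under all standard operations:
- Union: Yes (product construction)
- Intersection: Yes (product construction)
- Complement: Yes (swap accept/reject)
- Concatenation: Yes (NFA construction)
Operation: intersection -> Closed

1


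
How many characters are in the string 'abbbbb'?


String: 'abbbbb'
Counting characters:
  'a' appears 1 time(s)
  'b' appears 5 time(s)
Total length = 1 + 5 = 6

6


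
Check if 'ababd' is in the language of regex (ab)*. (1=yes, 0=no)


Pattern: (ab)*
String: 'ababd'
Pattern requires: zero or more repetitions of 'ab'
Length 5 is odd -> cannot be (ab)* -> no match
Result: 0

0


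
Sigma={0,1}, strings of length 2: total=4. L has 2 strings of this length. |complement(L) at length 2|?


Alphabet: {0,1}
String length: 2
Total strings of length 2 = 2^2 = 4
Strings in L = 2
Complement = total - |L|
= 4 - 2
= 2

2


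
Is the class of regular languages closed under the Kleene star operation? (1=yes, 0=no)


Regular languages are closed under:
- Union (DFA product construction)
- Intersection (DFA product construction)
- Complement (swap accept/reject states)
- Concatenation (NFA construction)
- Kleene star (NFA construction)
Kleene star is in this list
Therefore: closed

1


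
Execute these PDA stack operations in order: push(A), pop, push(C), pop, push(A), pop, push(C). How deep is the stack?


Tracing stack operations:
  push(A) -> stack = [A], depth=1
  pop -> removed A, stack = [], depth=0
  push(C) -> stack = [C], depth=1
  pop -> removed C, stack = [], depth=0
  push(A) -> stack = [A], depth=1
  pop -> removed A, stack = [], depth=0
  push(C) -> stack = [C], depth=1
Final depth = 1

1


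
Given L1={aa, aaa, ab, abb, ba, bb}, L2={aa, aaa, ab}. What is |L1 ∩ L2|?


L1 = {aa, aaa, ab, abb, ba, bb}
L2 = {aa, aaa, ab}
Checking each string in L1 against L2:
  'aa': in L2? Yes
  'aaa': in L2? Yes
  'ab': in L2? Yes
  'abb': in L2? No
  'ba': in L2? No
  'bb': in L2? No
Intersection = {aa, aaa, ab}
|L1 ∩ L2| = 3

3


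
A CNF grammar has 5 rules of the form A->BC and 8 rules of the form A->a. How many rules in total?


CNF allows two rule forms:
  A -> BC (binary): 5 rules
  A -> a (terminal): 8 rules
Total = 5 + 8 = 13

13


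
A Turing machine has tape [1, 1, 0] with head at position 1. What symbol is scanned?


Tape: [1, 1, 0]
Positions: 0 1 2
Values:    1 1 0
Head at position 1
tape[1] = 1

1


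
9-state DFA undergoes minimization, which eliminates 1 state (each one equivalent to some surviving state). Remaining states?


Original DFA: 9 states
Redundant states removed: 1
Minimized states = original - removed
= 9 - 1
= 8

8


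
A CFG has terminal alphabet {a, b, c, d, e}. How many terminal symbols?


Terminal symbols: a, b, c, d, e
Counting each: a (#1), b (#2), c (#3), d (#4), e (#5)
Total = 5

5


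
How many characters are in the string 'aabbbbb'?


String: 'aabbbbb'
Counting characters:
  'a' appears 2 time(s)
  'b' appears 5 time(s)
Total length = 2 + 5 = 7

7


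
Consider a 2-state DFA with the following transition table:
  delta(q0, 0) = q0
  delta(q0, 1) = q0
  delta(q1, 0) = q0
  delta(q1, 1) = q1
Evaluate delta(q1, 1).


Looking up transition function:
delta(q1, 1) in the table
Row: q1, Column: 1
Result: q1

q1


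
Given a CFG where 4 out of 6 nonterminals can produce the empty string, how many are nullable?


Nonterminals: {S, A, B, C, D, E}
A nonterminal is nullable if it can derive epsilon
Counting nullable nonterminals: 4
Total nullable = 4

4


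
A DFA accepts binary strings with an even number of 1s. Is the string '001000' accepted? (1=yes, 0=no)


DFA has 2 states: q_even (start, accept=yes) and q_odd
Processing string '001000' character by character:
  Position 0: read '0', 1-count=0 -> q_even (no change)
  Position 1: read '0', 1-count=0 -> q_even (no change)
  Position 2: read '1', 1-count=1 -> q_odd
  Position 3: read '0', 1-count=1 -> q_odd (no change)
  Position 4: read '0', 1-count=1 -> q_odd (no change)
  Position 5: read '0', 1-count=1 -> q_odd (no change)
Final state: q_odd, total 1s = 1 (odd); the DFA requires an even count -> reject

0


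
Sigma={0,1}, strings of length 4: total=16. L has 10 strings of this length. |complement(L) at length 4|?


Alphabet: {0,1}
String length: 4
Total strings of length 4 = 2^4 = 16
Strings in L = 10
Complement = total - |L|
= 16 - 10
= 6

6


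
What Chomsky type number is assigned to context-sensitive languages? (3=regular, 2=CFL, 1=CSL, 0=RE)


Chomsky hierarchy levels:
  Type 3: Regular (DFA/NFA/regex)
  Type 2: Context-free (PDA)
  Type 1: Context-sensitive
  Type 0: Recursively enumerable (TM)
'context-sensitive' corresponds to Type 1

1


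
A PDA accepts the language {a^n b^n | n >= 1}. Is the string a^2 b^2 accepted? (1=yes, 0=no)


Language requires equal numbers of a's and b's
PDA pushes for each 'a', pops for each 'b'
Number of a's = 2
Number of b's = 2
2 == 2 -> Accept

1


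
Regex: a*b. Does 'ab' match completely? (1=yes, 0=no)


Pattern: a*b
String: 'ab'
Pattern requires: zero or more 'a's followed by exactly one 'b'
Found 1 leading 'a's
Remaining: 'b'
Remaining is exactly 'b' -> match
Result: 1

1


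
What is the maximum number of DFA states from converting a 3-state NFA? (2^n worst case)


NFA has 3 states
Subset construction: each DFA state = subset of NFA states
Maximum subsets = 2^3
2^3 = 8

8


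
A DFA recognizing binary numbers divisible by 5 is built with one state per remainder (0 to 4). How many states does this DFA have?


Divisibility by 5 is tracked via the remainder mod 5: 0, 1, ..., 4
The construction assigns one state to each remainder
Number of remainders = 5

5


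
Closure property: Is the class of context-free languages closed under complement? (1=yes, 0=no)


CFL closure properties:
  Closed under: union, concatenation, Kleene star
  NOT closed under: intersection, complement
Operation 'complement' is in not-closed list -> No (not closed)

0


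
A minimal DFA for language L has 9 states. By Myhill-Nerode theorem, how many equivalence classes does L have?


Myhill-Nerode theorem:
Number of equivalence classes = number of states in minimal DFA
Minimal DFA states = 9
Therefore equivalence classes = 9

9


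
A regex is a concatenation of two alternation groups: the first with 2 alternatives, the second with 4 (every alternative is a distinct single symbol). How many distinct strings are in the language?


First group: 2 alternatives
Second group: 4 alternatives
Concatenation: each choice from group 1 pairs with each from group 2
Total = 2 x 4 = 8

8


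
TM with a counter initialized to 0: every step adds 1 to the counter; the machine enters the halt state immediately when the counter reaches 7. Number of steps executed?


Counter starts at 0. Counting sequence:
  Step 1: counter = 1
  Step 2: counter = 2
  Step 3: counter = 3
  Step 4: counter = 4
  Step 5: counter = 5
  Step 6: counter = 6
  Step 7: counter = 7
Counter reached 7 -> halt
Total steps = 7

7


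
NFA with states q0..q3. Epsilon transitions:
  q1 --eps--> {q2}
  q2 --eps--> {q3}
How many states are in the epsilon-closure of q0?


Starting from q0
Initialize closure = {q0}
q0 has no outgoing epsilon transitions -> nothing to add
Final closure: {q0}
Size = 1

1


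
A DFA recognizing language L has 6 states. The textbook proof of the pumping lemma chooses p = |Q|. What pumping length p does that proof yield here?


Pumping lemma for regular languages (standard proof):
Take p = |Q|, the number of DFA states.
Any string of length >= |Q| passes through |Q|+1 states while reading its first |Q| symbols,
so by pigeonhole some state repeats, giving the loop that can be pumped.
Here |Q| = 6
Therefore the proof uses p = 6

6


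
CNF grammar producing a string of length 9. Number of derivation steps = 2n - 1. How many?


Chomsky Normal Form derivation:
String length n = 9
Each step either:
  - Splits a nonterminal into two (n-1 such steps)
  - Converts a nonterminal to terminal (n such steps)
Total = (n-1) + n = 2n - 1
= 2(9) - 1
= 18 - 1
= 17

17


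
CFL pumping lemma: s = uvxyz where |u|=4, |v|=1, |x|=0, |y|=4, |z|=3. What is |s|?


|s| = |u| + |v| + |x| + |y| + |z|
= 4 + 1 + 0 + 4 + 3
= 5 + 0 + 7
= 5 + 7
= 12

12


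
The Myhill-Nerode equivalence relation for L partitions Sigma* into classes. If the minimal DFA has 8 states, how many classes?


Myhill-Nerode theorem:
Number of equivalence classes = number of states in minimal DFA
Minimal DFA states = 8
Therefore equivalence classes = 8

8


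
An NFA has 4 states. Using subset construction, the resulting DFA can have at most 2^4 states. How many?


NFA has 4 states
Subset construction: each DFA state = subset of NFA states
Maximum subsets = 2^4
2^4 = 16

16


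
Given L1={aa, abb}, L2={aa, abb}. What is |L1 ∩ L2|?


L1 = {aa, abb}
L2 = {aa, abb}
Checking each string in L1 against L2:
  'aa': in L2? Yes
  'abb': in L2? Yes
Intersection = {aa, abb}
|L1 ∩ L2| = 2

2


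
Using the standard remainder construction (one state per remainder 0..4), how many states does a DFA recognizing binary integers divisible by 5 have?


Divisibility by 5 is tracked via the remainder mod 5: 0, 1, ..., 4
The construction assigns one state to each remainder
Number of remainders = 5

5


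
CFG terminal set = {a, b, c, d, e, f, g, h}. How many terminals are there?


Terminal symbols: a, b, c, d, e, f, g, h
Counting each: a (#1), b (#2), c (#3), d (#4), e (#5), f (#6), g (#7), h (#8)
Total = 8

8


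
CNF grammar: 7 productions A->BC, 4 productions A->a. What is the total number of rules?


CNF allows two rule forms:
  A -> BC (binary): 7 rules
  A -> a (terminal): 4 rules
Total = 7 + 4 = 11

11


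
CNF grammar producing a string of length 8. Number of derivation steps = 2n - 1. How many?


Chomsky Normal Form derivation:
String length n = 8
Each step either:
  - Splits a nonterminal into two (n-1 such steps)
  - Converts a nonterminal to terminal (n such steps)
Total = (n-1) + n = 2n - 1
= 2(8) - 1
= 16 - 1
= 15

15


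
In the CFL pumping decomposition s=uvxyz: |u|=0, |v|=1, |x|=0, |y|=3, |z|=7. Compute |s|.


|s| = |u| + |v| + |x| + |y| + |z|
= 0 + 1 + 0 + 3 + 7
= 1 + 0 + 10
= 1 + 10
= 11

11


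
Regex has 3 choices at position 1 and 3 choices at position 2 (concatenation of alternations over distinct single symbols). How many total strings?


First group: 3 alternatives
Second group: 3 alternatives
Concatenation: each choice from group 1 pairs with each from group 2
Total = 3 x 3 = 9

9


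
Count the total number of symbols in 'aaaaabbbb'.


String: 'aaaaabbbb'
Counting characters:
  'a' appears 5 time(s)
  'b' appears 4 time(s)
Total length = 5 + 4 = 9

9


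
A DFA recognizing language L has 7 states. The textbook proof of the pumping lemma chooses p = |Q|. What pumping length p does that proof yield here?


Pumping lemma for regular languages (standard proof):
Take p = |Q|, the number of DFA states.
Any string of length >= |Q| passes through |Q|+1 states while reading its first |Q| symbols,
so by pigeonhole some state repeats, giving the loop that can be pumped.
Here |Q| = 7
Therefore the proof uses p = 7

7


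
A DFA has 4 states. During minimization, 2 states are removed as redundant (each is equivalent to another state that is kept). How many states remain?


Original DFA: 4 states
Redundant states removed: 2
Minimized states = original - removed
= 4 - 2
= 2

2


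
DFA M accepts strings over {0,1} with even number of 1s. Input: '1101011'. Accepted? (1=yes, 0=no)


DFA has 2 states: q_even (start, accept=yes) and q_odd
Processing string '1101011' character by character:
  Position 0: read '1', 1-count=1 -> q_odd
  Position 1: read '1', 1-count=2 -> q_even
  Position 2: read '0', 1-count=2 -> q_even (no change)
  Position 3: read '1', 1-count=3 -> q_odd
  Position 4: read '0', 1-count=3 -> q_odd (no change)
  Position 5: read '1', 1-count=4 -> q_even
  Position 6: read '1', 1-count=5 -> q_odd
Final state: q_odd, total 1s = 5 (odd); the DFA requires an even count -> reject

0


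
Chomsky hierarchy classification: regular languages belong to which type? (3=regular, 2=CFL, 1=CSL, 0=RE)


Chomsky hierarchy levels:
  Type 3: Regular (DFA/NFA/regex)
  Type 2: Context-free (PDA)
  Type 1: Context-sensitive
  Type 0: Recursively enumerable (TM)
'regular' corresponds to Type 3

3
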